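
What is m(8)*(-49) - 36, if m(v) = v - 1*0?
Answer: -428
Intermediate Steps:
m(v) = v (m(v) = v + 0 = v)
m(8)*(-49) - 36 = 8*(-49) - 36 = -392 - 36 = -428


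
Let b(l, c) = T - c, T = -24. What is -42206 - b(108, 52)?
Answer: -42130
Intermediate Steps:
b(l, c) = -24 - c
-42206 - b(108, 52) = -42206 - (-24 - 1*52) = -42206 - (-24 - 52) = -42206 - 1*(-76) = -42206 + 76 = -42130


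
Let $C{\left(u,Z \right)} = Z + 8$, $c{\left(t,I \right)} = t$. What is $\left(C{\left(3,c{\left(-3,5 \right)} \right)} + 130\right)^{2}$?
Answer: $18225$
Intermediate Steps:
$C{\left(u,Z \right)} = 8 + Z$
$\left(C{\left(3,c{\left(-3,5 \right)} \right)} + 130\right)^{2} = \left(\left(8 - 3\right) + 130\right)^{2} = \left(5 + 130\right)^{2} = 135^{2} = 18225$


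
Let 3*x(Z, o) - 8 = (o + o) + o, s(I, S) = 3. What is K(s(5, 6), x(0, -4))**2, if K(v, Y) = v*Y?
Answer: 16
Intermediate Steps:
x(Z, o) = 8/3 + o (x(Z, o) = 8/3 + ((o + o) + o)/3 = 8/3 + (2*o + o)/3 = 8/3 + (3*o)/3 = 8/3 + o)
K(v, Y) = Y*v
K(s(5, 6), x(0, -4))**2 = ((8/3 - 4)*3)**2 = (-4/3*3)**2 = (-4)**2 = 16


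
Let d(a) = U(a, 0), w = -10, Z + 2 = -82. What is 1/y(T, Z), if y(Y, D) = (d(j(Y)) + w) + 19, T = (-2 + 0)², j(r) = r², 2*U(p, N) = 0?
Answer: ⅑ ≈ 0.11111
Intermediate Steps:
U(p, N) = 0 (U(p, N) = (½)*0 = 0)
Z = -84 (Z = -2 - 82 = -84)
T = 4 (T = (-2)² = 4)
d(a) = 0
y(Y, D) = 9 (y(Y, D) = (0 - 10) + 19 = -10 + 19 = 9)
1/y(T, Z) = 1/9 = ⅑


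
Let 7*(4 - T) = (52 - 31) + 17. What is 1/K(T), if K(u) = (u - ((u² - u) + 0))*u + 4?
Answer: 343/3772 ≈ 0.090933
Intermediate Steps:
T = -10/7 (T = 4 - ((52 - 31) + 17)/7 = 4 - (21 + 17)/7 = 4 - ⅐*38 = 4 - 38/7 = -10/7 ≈ -1.4286)
K(u) = 4 + u*(-u² + 2*u) (K(u) = (u - (u² - u))*u + 4 = (u + (u - u²))*u + 4 = (-u² + 2*u)*u + 4 = u*(-u² + 2*u) + 4 = 4 + u*(-u² + 2*u))
1/K(T) = 1/(4 - (-10/7)³ + 2*(-10/7)²) = 1/(4 - 1*(-1000/343) + 2*(100/49)) = 1/(4 + 1000/343 + 200/49) = 1/(3772/343) = 343/3772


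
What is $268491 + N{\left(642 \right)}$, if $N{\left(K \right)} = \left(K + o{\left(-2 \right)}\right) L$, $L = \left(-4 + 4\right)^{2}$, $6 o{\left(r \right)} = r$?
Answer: $268491$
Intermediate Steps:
$o{\left(r \right)} = \frac{r}{6}$
$L = 0$ ($L = 0^{2} = 0$)
$N{\left(K \right)} = 0$ ($N{\left(K \right)} = \left(K + \frac{1}{6} \left(-2\right)\right) 0 = \left(K - \frac{1}{3}\right) 0 = \left(- \frac{1}{3} + K\right) 0 = 0$)
$268491 + N{\left(642 \right)} = 268491 + 0 = 268491$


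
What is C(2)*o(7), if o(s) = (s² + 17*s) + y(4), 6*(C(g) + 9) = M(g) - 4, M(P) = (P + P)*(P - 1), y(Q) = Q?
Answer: -1548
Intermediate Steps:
M(P) = 2*P*(-1 + P) (M(P) = (2*P)*(-1 + P) = 2*P*(-1 + P))
C(g) = -29/3 + g*(-1 + g)/3 (C(g) = -9 + (2*g*(-1 + g) - 4)/6 = -9 + (-4 + 2*g*(-1 + g))/6 = -9 + (-⅔ + g*(-1 + g)/3) = -29/3 + g*(-1 + g)/3)
o(s) = 4 + s² + 17*s (o(s) = (s² + 17*s) + 4 = 4 + s² + 17*s)
C(2)*o(7) = (-29/3 + (⅓)*2*(-1 + 2))*(4 + 7² + 17*7) = (-29/3 + (⅓)*2*1)*(4 + 49 + 119) = (-29/3 + ⅔)*172 = -9*172 = -1548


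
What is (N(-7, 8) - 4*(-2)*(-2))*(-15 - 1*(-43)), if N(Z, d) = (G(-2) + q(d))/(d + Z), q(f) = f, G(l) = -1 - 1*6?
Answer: -420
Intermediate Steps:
G(l) = -7 (G(l) = -1 - 6 = -7)
N(Z, d) = (-7 + d)/(Z + d) (N(Z, d) = (-7 + d)/(d + Z) = (-7 + d)/(Z + d))
(N(-7, 8) - 4*(-2)*(-2))*(-15 - 1*(-43)) = ((-7 + 8)/(-7 + 8) - 4*(-2)*(-2))*(-15 - 1*(-43)) = (1/1 + 8*(-2))*(-15 + 43) = (1*1 - 16)*28 = (1 - 16)*28 = -15*28 = -420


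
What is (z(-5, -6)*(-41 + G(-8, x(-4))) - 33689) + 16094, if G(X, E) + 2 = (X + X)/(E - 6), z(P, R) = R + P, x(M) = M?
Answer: -85698/5 ≈ -17140.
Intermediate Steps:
z(P, R) = P + R
G(X, E) = -2 + 2*X/(-6 + E) (G(X, E) = -2 + (X + X)/(E - 6) = -2 + (2*X)/(-6 + E) = -2 + 2*X/(-6 + E))
(z(-5, -6)*(-41 + G(-8, x(-4))) - 33689) + 16094 = ((-5 - 6)*(-41 + 2*(6 - 8 - 1*(-4))/(-6 - 4)) - 33689) + 16094 = (-11*(-41 + 2*(6 - 8 + 4)/(-10)) - 33689) + 16094 = (-11*(-41 + 2*(-1/10)*2) - 33689) + 16094 = (-11*(-41 - 2/5) - 33689) + 16094 = (-11*(-207/5) - 33689) + 16094 = (2277/5 - 33689) + 16094 = -166168/5 + 16094 = -85698/5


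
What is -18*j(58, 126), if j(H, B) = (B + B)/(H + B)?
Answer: -567/23 ≈ -24.652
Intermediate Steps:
j(H, B) = 2*B/(B + H) (j(H, B) = (2*B)/(B + H) = 2*B/(B + H))
-18*j(58, 126) = -36*126/(126 + 58) = -36*126/184 = -18*63/46 = -567/23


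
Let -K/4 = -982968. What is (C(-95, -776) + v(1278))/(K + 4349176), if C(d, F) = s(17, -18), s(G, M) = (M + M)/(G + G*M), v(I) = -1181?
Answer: -341273/2393222872 ≈ -0.00014260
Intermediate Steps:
K = 3931872 (K = -4*(-982968) = 3931872)
s(G, M) = 2*M/(G + G*M) (s(G, M) = (2*M)/(G + G*M) = 2*M/(G + G*M))
C(d, F) = 36/289 (C(d, F) = 2*(-18)/(17*(1 - 18)) = 2*(-18)*(1/17)/(-17) = 2*(-18)*(1/17)*(-1/17) = 36/289)
(C(-95, -776) + v(1278))/(K + 4349176) = (36/289 - 1181)/(3931872 + 4349176) = -341273/289/8281048 = -341273/289*1/8281048 = -341273/2393222872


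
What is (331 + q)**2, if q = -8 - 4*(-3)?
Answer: 112225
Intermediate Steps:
q = 4 (q = -8 + 12 = 4)
(331 + q)**2 = (331 + 4)**2 = 335**2 = 112225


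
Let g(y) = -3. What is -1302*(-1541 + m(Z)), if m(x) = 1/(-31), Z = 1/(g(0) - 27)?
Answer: 2006424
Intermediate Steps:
Z = -1/30 (Z = 1/(-3 - 27) = 1/(-30) = -1/30 ≈ -0.033333)
m(x) = -1/31
-1302*(-1541 + m(Z)) = -1302*(-1541 - 1/31) = -1302*(-47772/31) = 2006424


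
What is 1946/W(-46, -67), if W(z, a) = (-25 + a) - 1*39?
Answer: -1946/131 ≈ -14.855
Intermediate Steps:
W(z, a) = -64 + a (W(z, a) = (-25 + a) - 39 = -64 + a)
1946/W(-46, -67) = 1946/(-64 - 67) = 1946/(-131) = 1946*(-1/131) = -1946/131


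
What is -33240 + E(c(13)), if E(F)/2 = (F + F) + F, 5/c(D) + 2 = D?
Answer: -365610/11 ≈ -33237.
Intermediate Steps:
c(D) = 5/(-2 + D)
E(F) = 6*F (E(F) = 2*((F + F) + F) = 2*(2*F + F) = 2*(3*F) = 6*F)
-33240 + E(c(13)) = -33240 + 6*(5/(-2 + 13)) = -33240 + 6*(5/11) = -33240 + 30/11 = -365610/11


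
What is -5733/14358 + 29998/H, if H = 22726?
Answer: 50070521/54383318 ≈ 0.92070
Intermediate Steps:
-5733/14358 + 29998/H = -5733/14358 + 29998/22726 = -5733*1/14358 + 29998*(1/22726) = -1911/4786 + 14999/11363 = 50070521/54383318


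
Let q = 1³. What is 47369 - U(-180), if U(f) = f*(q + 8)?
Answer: 48989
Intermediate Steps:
q = 1
U(f) = 9*f (U(f) = f*(1 + 8) = f*9 = 9*f)
47369 - U(-180) = 47369 - 9*(-180) = 47369 - 1*(-1620) = 47369 + 1620 = 48989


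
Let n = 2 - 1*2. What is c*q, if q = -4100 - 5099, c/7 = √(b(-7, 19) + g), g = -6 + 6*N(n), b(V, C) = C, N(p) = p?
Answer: -64393*√13 ≈ -2.3217e+5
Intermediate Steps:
n = 0 (n = 2 - 2 = 0)
g = -6 (g = -6 + 6*0 = -6 + 0 = -6)
c = 7*√13 (c = 7*√(19 - 6) = 7*√13 ≈ 25.239)
q = -9199
c*q = (7*√13)*(-9199) = -64393*√13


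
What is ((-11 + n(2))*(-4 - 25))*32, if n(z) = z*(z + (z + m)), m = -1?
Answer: 4640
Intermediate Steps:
n(z) = z*(-1 + 2*z) (n(z) = z*(z + (z - 1)) = z*(z + (-1 + z)) = z*(-1 + 2*z))
((-11 + n(2))*(-4 - 25))*32 = ((-11 + 2*(-1 + 2*2))*(-4 - 25))*32 = ((-11 + 2*(-1 + 4))*(-29))*32 = ((-11 + 2*3)*(-29))*32 = ((-11 + 6)*(-29))*32 = -5*(-29)*32 = 145*32 = 4640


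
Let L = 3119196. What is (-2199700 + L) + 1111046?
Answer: 2030542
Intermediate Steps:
(-2199700 + L) + 1111046 = (-2199700 + 3119196) + 1111046 = 919496 + 1111046 = 2030542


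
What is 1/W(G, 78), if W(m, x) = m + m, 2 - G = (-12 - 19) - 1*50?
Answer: 1/166 ≈ 0.0060241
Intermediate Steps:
G = 83 (G = 2 - ((-12 - 19) - 1*50) = 2 - (-31 - 50) = 2 - 1*(-81) = 2 + 81 = 83)
W(m, x) = 2*m
1/W(G, 78) = 1/(2*83) = 1/166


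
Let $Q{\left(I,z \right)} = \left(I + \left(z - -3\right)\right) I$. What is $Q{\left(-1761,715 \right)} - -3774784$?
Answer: $5611507$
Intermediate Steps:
$Q{\left(I,z \right)} = I \left(3 + I + z\right)$ ($Q{\left(I,z \right)} = \left(I + \left(z + 3\right)\right) I = \left(I + \left(3 + z\right)\right) I = \left(3 + I + z\right) I = I \left(3 + I + z\right)$)
$Q{\left(-1761,715 \right)} - -3774784 = - 1761 \left(3 - 1761 + 715\right) - -3774784 = \left(-1761\right) \left(-1043\right) + 3774784 = 1836723 + 3774784 = 5611507$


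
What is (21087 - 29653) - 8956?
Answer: -17522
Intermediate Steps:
(21087 - 29653) - 8956 = -8566 - 8956 = -17522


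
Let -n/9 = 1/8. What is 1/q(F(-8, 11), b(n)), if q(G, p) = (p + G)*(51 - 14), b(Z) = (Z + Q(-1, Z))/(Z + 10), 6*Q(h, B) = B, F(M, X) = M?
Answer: -142/42809 ≈ -0.0033171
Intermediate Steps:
Q(h, B) = B/6
n = -9/8 ≈ -1.1250
b(Z) = 7*Z/(6*(10 + Z)) (b(Z) = (Z + Z/6)/(Z + 10) = (7*Z/6)/(10 + Z) = 7*Z/(6*(10 + Z)))
q(G, p) = 37*G + 37*p (q(G, p) = (G + p)*37 = 37*G + 37*p)
1/q(F(-8, 11), b(n)) = 1/(37*(-8) + 37*((7/6)*(-9/8)/(10 - 9/8))) = 1/(-296 + 37*((7/6)*(-9/8)/(71/8))) = 1/(-296 + 37*((7/6)*(-9/8)*(8/71))) = 1/(-296 + 37*(-21/142)) = 1/(-296 - 777/142) = 1/(-42809/142) = -142/42809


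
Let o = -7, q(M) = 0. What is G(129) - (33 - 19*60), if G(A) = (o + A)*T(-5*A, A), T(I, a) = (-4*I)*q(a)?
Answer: 1107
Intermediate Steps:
T(I, a) = 0 (T(I, a) = -4*I*0 = 0)
G(A) = 0 (G(A) = (-7 + A)*0 = 0)
G(129) - (33 - 19*60) = 0 - (33 - 19*60) = 0 - (33 - 1140) = 0 - 1*(-1107) = 0 + 1107 = 1107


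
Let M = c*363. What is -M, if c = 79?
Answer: -28677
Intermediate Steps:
M = 28677 (M = 79*363 = 28677)
-M = -1*28677 = -28677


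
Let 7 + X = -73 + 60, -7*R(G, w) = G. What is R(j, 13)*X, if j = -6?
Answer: -120/7 ≈ -17.143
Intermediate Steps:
R(G, w) = -G/7
X = -20 (X = -7 + (-73 + 60) = -7 - 13 = -20)
R(j, 13)*X = -⅐*(-6)*(-20) = (6/7)*(-20) = -120/7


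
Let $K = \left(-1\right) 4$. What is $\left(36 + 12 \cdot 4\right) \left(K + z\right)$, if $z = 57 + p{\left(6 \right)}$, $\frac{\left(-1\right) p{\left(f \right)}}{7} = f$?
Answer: $924$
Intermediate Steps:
$p{\left(f \right)} = - 7 f$
$K = -4$
$z = 15$ ($z = 57 - 42 = 15$)
$\left(36 + 12 \cdot 4\right) \left(K + z\right) = \left(36 + 12 \cdot 4\right) \left(-4 + 15\right) = \left(36 + 48\right) 11 = 84 \cdot 11 = 924$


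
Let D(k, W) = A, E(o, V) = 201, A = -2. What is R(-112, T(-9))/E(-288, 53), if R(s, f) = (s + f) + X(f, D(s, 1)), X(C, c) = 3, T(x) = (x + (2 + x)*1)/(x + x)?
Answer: -973/1809 ≈ -0.53787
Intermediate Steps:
D(k, W) = -2
T(x) = (2 + 2*x)/(2*x) (T(x) = (x + (2 + x))/((2*x)) = (2 + 2*x)*(1/(2*x)) = (2 + 2*x)/(2*x))
R(s, f) = 3 + f + s (R(s, f) = (s + f) + 3 = (f + s) + 3 = 3 + f + s)
R(-112, T(-9))/E(-288, 53) = (3 + (1 - 9)/(-9) - 112)/201 = (3 - ⅑*(-8) - 112)*(1/201) = (3 + 8/9 - 112)*(1/201) = -973/9*1/201 = -973/1809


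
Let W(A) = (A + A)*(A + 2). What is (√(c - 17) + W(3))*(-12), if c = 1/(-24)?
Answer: -360 - I*√2454 ≈ -360.0 - 49.538*I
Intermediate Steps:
W(A) = 2*A*(2 + A) (W(A) = (2*A)*(2 + A) = 2*A*(2 + A))
c = -1/24 (c = 1*(-1/24) = -1/24 ≈ -0.041667)
(√(c - 17) + W(3))*(-12) = (√(-1/24 - 17) + 2*3*(2 + 3))*(-12) = (√(-409/24) + 2*3*5)*(-12) = (I*√2454/12 + 30)*(-12) = (30 + I*√2454/12)*(-12) = -360 - I*√2454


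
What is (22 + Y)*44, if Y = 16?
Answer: 1672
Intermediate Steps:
(22 + Y)*44 = (22 + 16)*44 = 38*44 = 1672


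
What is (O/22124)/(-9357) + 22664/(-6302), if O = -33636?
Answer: -195481641495/54358496539 ≈ -3.5962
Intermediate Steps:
(O/22124)/(-9357) + 22664/(-6302) = -33636/22124/(-9357) + 22664/(-6302) = -33636*1/22124*(-1/9357) + 22664*(-1/6302) = -8409/5531*(-1/9357) - 11332/3151 = 2803/17251189 - 11332/3151 = -195481641495/54358496539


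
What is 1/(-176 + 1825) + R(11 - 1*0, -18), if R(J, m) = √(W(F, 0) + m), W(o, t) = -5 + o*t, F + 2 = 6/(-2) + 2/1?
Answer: 1/1649 + I*√23 ≈ 0.00060643 + 4.7958*I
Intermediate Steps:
F = -3 (F = -2 + (6/(-2) + 2/1) = -2 + (6*(-½) + 2*1) = -2 + (-3 + 2) = -2 - 1 = -3)
R(J, m) = √(-5 + m) (R(J, m) = √((-5 - 3*0) + m) = √((-5 + 0) + m) = √(-5 + m))
1/(-176 + 1825) + R(11 - 1*0, -18) = 1/(-176 + 1825) + √(-5 - 18) = 1/1649 + √(-23) = 1/1649 + I*√23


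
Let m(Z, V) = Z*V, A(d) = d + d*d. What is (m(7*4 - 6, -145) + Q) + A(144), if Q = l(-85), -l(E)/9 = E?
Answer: 18455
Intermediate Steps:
l(E) = -9*E
Q = 765 (Q = -9*(-85) = 765)
A(d) = d + d²
m(Z, V) = V*Z
(m(7*4 - 6, -145) + Q) + A(144) = (-145*(7*4 - 6) + 765) + 144*(1 + 144) = (-145*(28 - 6) + 765) + 144*145 = (-145*22 + 765) + 20880 = (-3190 + 765) + 20880 = -2425 + 20880 = 18455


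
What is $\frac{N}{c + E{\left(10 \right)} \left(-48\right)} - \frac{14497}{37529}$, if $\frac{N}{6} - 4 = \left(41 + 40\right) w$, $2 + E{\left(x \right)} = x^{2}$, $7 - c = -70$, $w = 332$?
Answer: $- \frac{6123357523}{173646683} \approx -35.263$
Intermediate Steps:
$c = 77$ ($c = 7 - -70 = 7 + 70 = 77$)
$E{\left(x \right)} = -2 + x^{2}$
$N = 161376$ ($N = 24 + 6 \left(41 + 40\right) 332 = 24 + 6 \cdot 81 \cdot 332 = 24 + 6 \cdot 26892 = 24 + 161352 = 161376$)
$\frac{N}{c + E{\left(10 \right)} \left(-48\right)} - \frac{14497}{37529} = \frac{161376}{77 + \left(-2 + 10^{2}\right) \left(-48\right)} - \frac{14497}{37529} = \frac{161376}{77 + \left(-2 + 100\right) \left(-48\right)} - \frac{14497}{37529} = \frac{161376}{77 + 98 \left(-48\right)} - \frac{14497}{37529} = \frac{161376}{77 - 4704} - \frac{14497}{37529} = \frac{161376}{-4627} - \frac{14497}{37529} = 161376 \left(- \frac{1}{4627}\right) - \frac{14497}{37529} = - \frac{161376}{4627} - \frac{14497}{37529} = - \frac{6123357523}{173646683}$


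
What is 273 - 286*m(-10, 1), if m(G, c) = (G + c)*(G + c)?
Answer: -22893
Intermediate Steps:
m(G, c) = (G + c)²
273 - 286*m(-10, 1) = 273 - 286*(-10 + 1)² = 273 - 286*(-9)² = 273 - 286*81 = 273 - 23166 = -22893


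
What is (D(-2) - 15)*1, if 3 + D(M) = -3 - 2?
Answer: -23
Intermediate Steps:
D(M) = -8 (D(M) = -3 + (-3 - 2) = -3 - 5 = -8)
(D(-2) - 15)*1 = (-8 - 15)*1 = -23*1 = -23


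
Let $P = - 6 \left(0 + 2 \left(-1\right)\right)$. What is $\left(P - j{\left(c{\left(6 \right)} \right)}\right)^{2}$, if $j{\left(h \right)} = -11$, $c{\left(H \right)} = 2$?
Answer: $529$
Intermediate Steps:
$P = 12$ ($P = - 6 \left(0 - 2\right) = \left(-6\right) \left(-2\right) = 12$)
$\left(P - j{\left(c{\left(6 \right)} \right)}\right)^{2} = \left(12 - -11\right)^{2} = \left(12 + 11\right)^{2} = 23^{2} = 529$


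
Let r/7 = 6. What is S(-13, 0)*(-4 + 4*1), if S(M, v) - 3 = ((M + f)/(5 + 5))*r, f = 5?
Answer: 0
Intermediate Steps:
r = 42 (r = 7*6 = 42)
S(M, v) = 24 + 21*M/5 (S(M, v) = 3 + ((M + 5)/(5 + 5))*42 = 3 + ((5 + M)/10)*42 = 3 + ((5 + M)*(⅒))*42 = 3 + (½ + M/10)*42 = 3 + (21 + 21*M/5) = 24 + 21*M/5)
S(-13, 0)*(-4 + 4*1) = (24 + (21/5)*(-13))*(-4 + 4*1) = (24 - 273/5)*(-4 + 4) = -153/5*0 = 0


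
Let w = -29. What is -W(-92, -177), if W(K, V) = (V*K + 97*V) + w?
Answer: 914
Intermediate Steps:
W(K, V) = -29 + 97*V + K*V (W(K, V) = (V*K + 97*V) - 29 = (K*V + 97*V) - 29 = (97*V + K*V) - 29 = -29 + 97*V + K*V)
-W(-92, -177) = -(-29 + 97*(-177) - 92*(-177)) = -(-29 - 17169 + 16284) = -1*(-914) = 914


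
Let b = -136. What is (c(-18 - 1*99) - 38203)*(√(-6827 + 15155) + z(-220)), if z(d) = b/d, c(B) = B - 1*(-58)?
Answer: -1300908/55 - 76524*√2082 ≈ -3.5154e+6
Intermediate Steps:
c(B) = 58 + B (c(B) = B + 58 = 58 + B)
z(d) = -136/d
(c(-18 - 1*99) - 38203)*(√(-6827 + 15155) + z(-220)) = ((58 + (-18 - 1*99)) - 38203)*(√(-6827 + 15155) - 136/(-220)) = ((58 + (-18 - 99)) - 38203)*(√8328 - 136*(-1/220)) = ((58 - 117) - 38203)*(2*√2082 + 34/55) = (-59 - 38203)*(34/55 + 2*√2082) = -38262*(34/55 + 2*√2082) = -1300908/55 - 76524*√2082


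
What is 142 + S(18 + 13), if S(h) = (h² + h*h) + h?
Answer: 2095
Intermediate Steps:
S(h) = h + 2*h² (S(h) = (h² + h²) + h = 2*h² + h = h + 2*h²)
142 + S(18 + 13) = 142 + (18 + 13)*(1 + 2*(18 + 13)) = 142 + 31*(1 + 2*31) = 142 + 31*(1 + 62) = 142 + 31*63 = 142 + 1953 = 2095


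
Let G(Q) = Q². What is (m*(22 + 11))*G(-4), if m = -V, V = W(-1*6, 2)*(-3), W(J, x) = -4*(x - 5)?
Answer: 19008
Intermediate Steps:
W(J, x) = 20 - 4*x (W(J, x) = -4*(-5 + x) = 20 - 4*x)
V = -36 (V = (20 - 4*2)*(-3) = (20 - 8)*(-3) = 12*(-3) = -36)
m = 36 (m = -1*(-36) = 36)
(m*(22 + 11))*G(-4) = (36*(22 + 11))*(-4)² = (36*33)*16 = 1188*16 = 19008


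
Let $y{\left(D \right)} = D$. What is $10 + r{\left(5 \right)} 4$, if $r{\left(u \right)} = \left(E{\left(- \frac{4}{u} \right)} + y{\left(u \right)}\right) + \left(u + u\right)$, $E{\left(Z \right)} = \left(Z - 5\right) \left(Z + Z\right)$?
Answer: $\frac{2678}{25} \approx 107.12$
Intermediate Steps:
$E{\left(Z \right)} = 2 Z \left(-5 + Z\right)$ ($E{\left(Z \right)} = \left(-5 + Z\right) 2 Z = 2 Z \left(-5 + Z\right)$)
$r{\left(u \right)} = 3 u - \frac{8 \left(-5 - \frac{4}{u}\right)}{u}$ ($r{\left(u \right)} = \left(2 \left(- \frac{4}{u}\right) \left(-5 - \frac{4}{u}\right) + u\right) + \left(u + u\right) = \left(- \frac{8 \left(-5 - \frac{4}{u}\right)}{u} + u\right) + 2 u = \left(u - \frac{8 \left(-5 - \frac{4}{u}\right)}{u}\right) + 2 u = 3 u - \frac{8 \left(-5 - \frac{4}{u}\right)}{u}$)
$10 + r{\left(5 \right)} 4 = 10 + \left(3 \cdot 5 + \frac{32}{25} + \frac{40}{5}\right) 4 = 10 + \left(15 + 32 \cdot \frac{1}{25} + 40 \cdot \frac{1}{5}\right) 4 = 10 + \left(15 + \frac{32}{25} + 8\right) 4 = 10 + \frac{607}{25} \cdot 4 = 10 + \frac{2428}{25} = \frac{2678}{25}$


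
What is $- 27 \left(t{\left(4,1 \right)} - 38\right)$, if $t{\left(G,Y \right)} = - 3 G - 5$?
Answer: $1485$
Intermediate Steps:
$t{\left(G,Y \right)} = -5 - 3 G$
$- 27 \left(t{\left(4,1 \right)} - 38\right) = - 27 \left(\left(-5 - 12\right) - 38\right) = - 27 \left(-17 - 38\right) = \left(-27\right) \left(-55\right) = 1485$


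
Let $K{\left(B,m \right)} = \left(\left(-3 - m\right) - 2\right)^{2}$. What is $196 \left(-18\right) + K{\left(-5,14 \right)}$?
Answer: $-3167$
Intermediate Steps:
$K{\left(B,m \right)} = \left(-5 - m\right)^{2}$
$196 \left(-18\right) + K{\left(-5,14 \right)} = 196 \left(-18\right) + \left(5 + 14\right)^{2} = -3528 + 19^{2} = -3528 + 361 = -3167$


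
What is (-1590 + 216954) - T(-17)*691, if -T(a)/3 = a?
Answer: 180123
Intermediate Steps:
T(a) = -3*a
(-1590 + 216954) - T(-17)*691 = (-1590 + 216954) - (-3*(-17))*691 = 215364 - 51*691 = 215364 - 1*35241 = 215364 - 35241 = 180123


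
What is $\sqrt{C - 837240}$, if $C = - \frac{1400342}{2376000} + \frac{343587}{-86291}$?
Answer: $\frac{i \sqrt{2444070474123062198188830}}{1708561800} \approx 915.01 i$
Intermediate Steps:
$C = - \frac{468599811761}{102513708000}$ ($C = \left(-1400342\right) \frac{1}{2376000} + 343587 \left(- \frac{1}{86291}\right) = - \frac{700171}{1188000} - \frac{343587}{86291} = - \frac{468599811761}{102513708000} \approx -4.5711$)
$\sqrt{C - 837240} = \sqrt{- \frac{468599811761}{102513708000} - 837240} = \sqrt{- \frac{85829045485731761}{102513708000}} = \frac{i \sqrt{2444070474123062198188830}}{1708561800}$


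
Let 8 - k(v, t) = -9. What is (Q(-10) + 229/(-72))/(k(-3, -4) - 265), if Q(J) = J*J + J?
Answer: -6251/17856 ≈ -0.35008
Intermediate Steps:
k(v, t) = 17 (k(v, t) = 8 - 1*(-9) = 8 + 9 = 17)
Q(J) = J + J**2 (Q(J) = J**2 + J = J + J**2)
(Q(-10) + 229/(-72))/(k(-3, -4) - 265) = (-10*(1 - 10) + 229/(-72))/(17 - 265) = (-10*(-9) + 229*(-1/72))/(-248) = (90 - 229/72)*(-1/248) = (6251/72)*(-1/248) = -6251/17856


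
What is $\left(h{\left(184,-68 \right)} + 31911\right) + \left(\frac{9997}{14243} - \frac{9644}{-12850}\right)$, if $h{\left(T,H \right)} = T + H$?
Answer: $\frac{2930964514896}{91511275} \approx 32028.0$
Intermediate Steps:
$h{\left(T,H \right)} = H + T$
$\left(h{\left(184,-68 \right)} + 31911\right) + \left(\frac{9997}{14243} - \frac{9644}{-12850}\right) = \left(\left(-68 + 184\right) + 31911\right) + \left(\frac{9997}{14243} - \frac{9644}{-12850}\right) = \left(116 + 31911\right) + \left(9997 \cdot \frac{1}{14243} - - \frac{4822}{6425}\right) = 32027 + \left(\frac{9997}{14243} + \frac{4822}{6425}\right) = 32027 + \frac{132910471}{91511275} = \frac{2930964514896}{91511275}$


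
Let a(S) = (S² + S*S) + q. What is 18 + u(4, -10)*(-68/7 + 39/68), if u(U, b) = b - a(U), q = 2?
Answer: 50003/119 ≈ 420.19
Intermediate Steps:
a(S) = 2 + 2*S² (a(S) = (S² + S*S) + 2 = (S² + S²) + 2 = 2*S² + 2 = 2 + 2*S²)
u(U, b) = -2 + b - 2*U² (u(U, b) = b - (2 + 2*U²) = b + (-2 - 2*U²) = -2 + b - 2*U²)
18 + u(4, -10)*(-68/7 + 39/68) = 18 + (-2 - 10 - 2*4²)*(-68/7 + 39/68) = 18 + (-2 - 10 - 2*16)*(-68*⅐ + 39*(1/68)) = 18 + (-2 - 10 - 32)*(-68/7 + 39/68) = 18 - 44*(-4351/476) = 18 + 47861/119 = 50003/119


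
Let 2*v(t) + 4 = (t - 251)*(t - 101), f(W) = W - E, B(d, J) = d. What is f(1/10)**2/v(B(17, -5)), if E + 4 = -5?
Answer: 8281/982600 ≈ 0.0084276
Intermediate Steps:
E = -9 (E = -4 - 5 = -9)
f(W) = 9 + W (f(W) = W - 1*(-9) = W + 9 = 9 + W)
v(t) = -2 + (-251 + t)*(-101 + t)/2 (v(t) = -2 + ((t - 251)*(t - 101))/2 = -2 + ((-251 + t)*(-101 + t))/2 = -2 + (-251 + t)*(-101 + t)/2)
f(1/10)**2/v(B(17, -5)) = (9 + 1/10)**2/(25347/2 + (1/2)*17**2 - 176*17) = (9 + 1/10)**2/(25347/2 + (1/2)*289 - 2992) = (91/10)**2/(25347/2 + 289/2 - 2992) = (8281/100)/9826 = (8281/100)*(1/9826) = 8281/982600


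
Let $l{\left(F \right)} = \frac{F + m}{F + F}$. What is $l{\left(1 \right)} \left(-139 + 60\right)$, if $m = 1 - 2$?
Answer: $0$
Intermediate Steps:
$m = -1$ ($m = 1 - 2 = -1$)
$l{\left(F \right)} = \frac{-1 + F}{2 F}$ ($l{\left(F \right)} = \frac{F - 1}{F + F} = \frac{-1 + F}{2 F}$)
$l{\left(1 \right)} \left(-139 + 60\right) = \frac{-1 + 1}{2 \cdot 1} \left(-139 + 60\right) = \frac{1}{2} \cdot 1 \cdot 0 \left(-79\right) = 0 \left(-79\right) = 0$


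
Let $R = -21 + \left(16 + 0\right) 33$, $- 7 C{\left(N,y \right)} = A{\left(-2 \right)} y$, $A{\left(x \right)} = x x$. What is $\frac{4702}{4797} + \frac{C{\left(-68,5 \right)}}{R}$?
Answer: $\frac{425422}{436527} \approx 0.97456$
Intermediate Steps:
$A{\left(x \right)} = x^{2}$
$C{\left(N,y \right)} = - \frac{4 y}{7}$ ($C{\left(N,y \right)} = - \frac{\left(-2\right)^{2} y}{7} = - \frac{4 y}{7}$)
$R = 507$ ($R = -21 + 16 \cdot 33 = -21 + 528 = 507$)
$\frac{4702}{4797} + \frac{C{\left(-68,5 \right)}}{R} = \frac{4702}{4797} + \frac{\left(- \frac{4}{7}\right) 5}{507} = 4702 \cdot \frac{1}{4797} - \frac{20}{3549} = \frac{4702}{4797} - \frac{20}{3549} = \frac{425422}{436527}$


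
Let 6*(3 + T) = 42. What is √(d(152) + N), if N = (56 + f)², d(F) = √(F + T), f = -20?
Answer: √(1296 + 2*√39) ≈ 36.173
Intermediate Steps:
T = 4 (T = -3 + (⅙)*42 = -3 + 7 = 4)
d(F) = √(4 + F) (d(F) = √(F + 4) = √(4 + F))
N = 1296 (N = (56 - 20)² = 36² = 1296)
√(d(152) + N) = √(√(4 + 152) + 1296) = √(√156 + 1296) = √(2*√39 + 1296) = √(1296 + 2*√39)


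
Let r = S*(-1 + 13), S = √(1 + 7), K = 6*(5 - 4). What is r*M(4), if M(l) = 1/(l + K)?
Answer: 12*√2/5 ≈ 3.3941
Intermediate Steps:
K = 6 (K = 6*1 = 6)
S = 2*√2 (S = √8 = 2*√2 ≈ 2.8284)
M(l) = 1/(6 + l) (M(l) = 1/(l + 6) = 1/(6 + l))
r = 24*√2 (r = (2*√2)*(-1 + 13) = (2*√2)*12 = 24*√2 ≈ 33.941)
r*M(4) = (24*√2)/(6 + 4) = (24*√2)/10 = (24*√2)*(⅒) = 12*√2/5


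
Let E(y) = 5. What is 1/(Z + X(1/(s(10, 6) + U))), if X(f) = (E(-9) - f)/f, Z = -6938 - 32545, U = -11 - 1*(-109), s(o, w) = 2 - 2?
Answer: -1/38994 ≈ -2.5645e-5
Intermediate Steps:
s(o, w) = 0
U = 98 (U = -11 + 109 = 98)
Z = -39483
X(f) = (5 - f)/f
1/(Z + X(1/(s(10, 6) + U))) = 1/(-39483 + (5 - 1/(0 + 98))/(1/(0 + 98))) = 1/(-39483 + (5 - 1/98)/(1/98)) = 1/(-39483 + (5 - 1*1/98)/(1/98)) = 1/(-39483 + 98*(5 - 1/98)) = 1/(-39483 + 98*(489/98)) = 1/(-39483 + 489) = 1/(-38994) = -1/38994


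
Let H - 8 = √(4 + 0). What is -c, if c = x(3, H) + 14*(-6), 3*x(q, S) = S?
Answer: 242/3 ≈ 80.667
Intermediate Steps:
H = 10 (H = 8 + √(4 + 0) = 8 + √4 = 8 + 2 = 10)
x(q, S) = S/3
c = -242/3 (c = (⅓)*10 + 14*(-6) = 10/3 - 84 = -242/3 ≈ -80.667)
-c = -1*(-242/3) = 242/3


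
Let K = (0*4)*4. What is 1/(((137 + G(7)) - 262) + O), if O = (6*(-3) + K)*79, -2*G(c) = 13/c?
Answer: -14/21671 ≈ -0.00064602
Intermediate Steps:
K = 0 (K = 0*4 = 0)
G(c) = -13/(2*c)
O = -1422 (O = (6*(-3) + 0)*79 = (-18 + 0)*79 = -18*79 = -1422)
1/(((137 + G(7)) - 262) + O) = 1/(((137 - 13/2/7) - 262) - 1422) = 1/(((137 - 13/2*⅐) - 262) - 1422) = 1/(((137 - 13/14) - 262) - 1422) = 1/((1905/14 - 262) - 1422) = 1/(-1763/14 - 1422) = 1/(-21671/14) = -14/21671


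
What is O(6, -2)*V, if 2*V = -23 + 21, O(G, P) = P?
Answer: 2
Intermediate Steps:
V = -1 (V = (-23 + 21)/2 = (1/2)*(-2) = -1)
O(6, -2)*V = -2*(-1) = 2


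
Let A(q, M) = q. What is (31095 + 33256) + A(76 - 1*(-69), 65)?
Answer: 64496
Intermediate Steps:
(31095 + 33256) + A(76 - 1*(-69), 65) = (31095 + 33256) + (76 - 1*(-69)) = 64351 + (76 + 69) = 64351 + 145 = 64496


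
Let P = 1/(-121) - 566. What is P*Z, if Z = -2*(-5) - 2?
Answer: -547896/121 ≈ -4528.1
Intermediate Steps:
Z = 8 (Z = 10 - 2 = 8)
P = -68487/121 (P = -1/121 - 566 = -68487/121 ≈ -566.01)
P*Z = -68487/121*8 = -547896/121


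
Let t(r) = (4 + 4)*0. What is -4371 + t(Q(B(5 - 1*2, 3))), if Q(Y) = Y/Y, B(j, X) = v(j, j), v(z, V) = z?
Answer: -4371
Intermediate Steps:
B(j, X) = j
Q(Y) = 1
t(r) = 0 (t(r) = 8*0 = 0)
-4371 + t(Q(B(5 - 1*2, 3))) = -4371 + 0 = -4371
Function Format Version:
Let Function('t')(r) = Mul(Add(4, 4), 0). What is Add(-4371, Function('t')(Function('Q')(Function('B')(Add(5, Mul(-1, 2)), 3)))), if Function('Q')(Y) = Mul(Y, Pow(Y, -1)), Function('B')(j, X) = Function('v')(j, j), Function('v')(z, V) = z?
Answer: -4371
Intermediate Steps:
Function('B')(j, X) = j
Function('Q')(Y) = 1
Function('t')(r) = 0 (Function('t')(r) = Mul(8, 0) = 0)
Add(-4371, Function('t')(Function('Q')(Function('B')(Add(5, Mul(-1, 2)), 3)))) = Add(-4371, 0) = -4371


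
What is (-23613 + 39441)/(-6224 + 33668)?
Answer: 1319/2287 ≈ 0.57674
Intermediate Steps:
(-23613 + 39441)/(-6224 + 33668) = 15828/27444 = 15828*(1/27444) = 1319/2287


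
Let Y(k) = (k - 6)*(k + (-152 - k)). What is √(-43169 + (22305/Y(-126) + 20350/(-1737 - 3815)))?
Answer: I*√14532126646976994/580184 ≈ 207.78*I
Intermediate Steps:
Y(k) = 912 - 152*k (Y(k) = (-6 + k)*(-152) = 912 - 152*k)
√(-43169 + (22305/Y(-126) + 20350/(-1737 - 3815))) = √(-43169 + (22305/(912 - 152*(-126)) + 20350/(-1737 - 3815))) = √(-43169 + (22305/(912 + 19152) + 20350/(-5552))) = √(-43169 + (22305/20064 + 20350*(-1/5552))) = √(-43169 + (22305*(1/20064) - 10175/2776)) = √(-43169 + (7435/6688 - 10175/2776)) = √(-43169 - 5926355/2320736) = √(-100189778739/2320736) = I*√14532126646976994/580184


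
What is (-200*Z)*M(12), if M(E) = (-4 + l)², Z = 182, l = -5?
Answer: -2948400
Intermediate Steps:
M(E) = 81 (M(E) = (-4 - 5)² = (-9)² = 81)
(-200*Z)*M(12) = -200*182*81 = -36400*81 = -2948400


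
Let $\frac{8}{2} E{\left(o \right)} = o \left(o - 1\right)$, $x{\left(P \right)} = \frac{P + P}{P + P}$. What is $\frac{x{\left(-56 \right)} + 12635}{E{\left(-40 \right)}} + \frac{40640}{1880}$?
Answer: $\frac{505226}{9635} \approx 52.437$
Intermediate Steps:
$x{\left(P \right)} = 1$ ($x{\left(P \right)} = \frac{2 P}{2 P} = 2 P \frac{1}{2 P} = 1$)
$E{\left(o \right)} = \frac{o \left(-1 + o\right)}{4}$ ($E{\left(o \right)} = \frac{o \left(o - 1\right)}{4} = \frac{o \left(-1 + o\right)}{4}$)
$\frac{x{\left(-56 \right)} + 12635}{E{\left(-40 \right)}} + \frac{40640}{1880} = \frac{1 + 12635}{\frac{1}{4} \left(-40\right) \left(-1 - 40\right)} + \frac{40640}{1880} = \frac{12636}{\frac{1}{4} \left(-40\right) \left(-41\right)} + 40640 \cdot \frac{1}{1880} = \frac{12636}{410} + \frac{1016}{47} = 12636 \cdot \frac{1}{410} + \frac{1016}{47} = \frac{6318}{205} + \frac{1016}{47} = \frac{505226}{9635}$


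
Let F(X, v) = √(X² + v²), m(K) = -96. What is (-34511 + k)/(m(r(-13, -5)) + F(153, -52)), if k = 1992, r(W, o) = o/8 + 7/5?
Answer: -3121824/16897 - 32519*√26113/16897 ≈ -495.75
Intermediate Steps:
r(W, o) = 7/5 + o/8 (r(W, o) = o*(⅛) + 7*(⅕) = o/8 + 7/5 = 7/5 + o/8)
(-34511 + k)/(m(r(-13, -5)) + F(153, -52)) = (-34511 + 1992)/(-96 + √(153² + (-52)²)) = -32519/(-96 + √(23409 + 2704)) = -32519/(-96 + √26113)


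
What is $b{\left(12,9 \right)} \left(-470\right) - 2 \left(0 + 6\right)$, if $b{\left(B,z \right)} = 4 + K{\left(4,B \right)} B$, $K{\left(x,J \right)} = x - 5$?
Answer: $3748$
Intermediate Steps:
$K{\left(x,J \right)} = -5 + x$
$b{\left(B,z \right)} = 4 - B$ ($b{\left(B,z \right)} = 4 + \left(-5 + 4\right) B = 4 - B$)
$b{\left(12,9 \right)} \left(-470\right) - 2 \left(0 + 6\right) = \left(4 - 12\right) \left(-470\right) - 2 \left(0 + 6\right) = \left(4 - 12\right) \left(-470\right) - 12 = \left(-8\right) \left(-470\right) - 12 = 3760 - 12 = 3748$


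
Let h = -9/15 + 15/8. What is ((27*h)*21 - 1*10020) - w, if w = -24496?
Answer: 607957/40 ≈ 15199.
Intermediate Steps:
h = 51/40 (h = -9*1/15 + 15*(1/8) = -3/5 + 15/8 = 51/40 ≈ 1.2750)
((27*h)*21 - 1*10020) - w = ((27*(51/40))*21 - 1*10020) - 1*(-24496) = ((1377/40)*21 - 10020) + 24496 = (28917/40 - 10020) + 24496 = -371883/40 + 24496 = 607957/40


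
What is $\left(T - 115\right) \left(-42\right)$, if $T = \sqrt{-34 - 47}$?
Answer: $4830 - 378 i \approx 4830.0 - 378.0 i$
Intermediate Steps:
$T = 9 i$ ($T = \sqrt{-81} = 9 i \approx 9.0 i$)
$\left(T - 115\right) \left(-42\right) = \left(9 i - 115\right) \left(-42\right) = \left(-115 + 9 i\right) \left(-42\right) = 4830 - 378 i$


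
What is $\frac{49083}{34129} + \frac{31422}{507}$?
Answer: $\frac{365762173}{5767801} \approx 63.414$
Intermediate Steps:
$\frac{49083}{34129} + \frac{31422}{507} = 49083 \cdot \frac{1}{34129} + 31422 \cdot \frac{1}{507} = \frac{49083}{34129} + \frac{10474}{169} = \frac{365762173}{5767801}$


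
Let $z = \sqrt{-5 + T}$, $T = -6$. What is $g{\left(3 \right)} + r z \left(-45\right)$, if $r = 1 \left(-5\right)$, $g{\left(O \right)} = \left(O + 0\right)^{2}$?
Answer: $9 + 225 i \sqrt{11} \approx 9.0 + 746.24 i$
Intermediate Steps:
$g{\left(O \right)} = O^{2}$
$z = i \sqrt{11}$ ($z = \sqrt{-5 - 6} = \sqrt{-11} = i \sqrt{11} \approx 3.3166 i$)
$r = -5$
$g{\left(3 \right)} + r z \left(-45\right) = 3^{2} + - 5 i \sqrt{11} \left(-45\right) = 9 + - 5 i \sqrt{11} \left(-45\right) = 9 + 225 i \sqrt{11}$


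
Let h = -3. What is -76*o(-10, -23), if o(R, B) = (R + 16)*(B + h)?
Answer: 11856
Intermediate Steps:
o(R, B) = (-3 + B)*(16 + R) (o(R, B) = (R + 16)*(B - 3) = (16 + R)*(-3 + B) = (-3 + B)*(16 + R))
-76*o(-10, -23) = -76*(-48 - 3*(-10) + 16*(-23) - 23*(-10)) = -76*(-48 + 30 - 368 + 230) = -76*(-156) = 11856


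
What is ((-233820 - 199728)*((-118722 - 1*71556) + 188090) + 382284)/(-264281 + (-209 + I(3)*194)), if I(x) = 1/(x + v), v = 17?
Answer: -1054428120/293867 ≈ -3588.1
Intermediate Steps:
I(x) = 1/(17 + x) (I(x) = 1/(x + 17) = 1/(17 + x))
((-233820 - 199728)*((-118722 - 1*71556) + 188090) + 382284)/(-264281 + (-209 + I(3)*194)) = ((-233820 - 199728)*((-118722 - 1*71556) + 188090) + 382284)/(-264281 + (-209 + 194/(17 + 3))) = (-433548*((-118722 - 71556) + 188090) + 382284)/(-264281 + (-209 + 194/20)) = (-433548*(-190278 + 188090) + 382284)/(-264281 + (-209 + (1/20)*194)) = (-433548*(-2188) + 382284)/(-264281 + (-209 + 97/10)) = (948603024 + 382284)/(-264281 - 1993/10) = 948985308/(-2644803/10) = 948985308*(-10/2644803) = -1054428120/293867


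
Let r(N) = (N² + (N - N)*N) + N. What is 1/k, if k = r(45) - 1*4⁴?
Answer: 1/1814 ≈ 0.00055127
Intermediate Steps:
r(N) = N + N² (r(N) = (N² + 0*N) + N = (N² + 0) + N = N² + N = N + N²)
k = 1814 (k = 45*(1 + 45) - 1*4⁴ = 45*46 - 1*256 = 2070 - 256 = 1814)
1/k = 1/1814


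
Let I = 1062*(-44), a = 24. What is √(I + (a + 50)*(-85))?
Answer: 7*I*√1082 ≈ 230.26*I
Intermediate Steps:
I = -46728
√(I + (a + 50)*(-85)) = √(-46728 + (24 + 50)*(-85)) = √(-46728 + 74*(-85)) = √(-46728 - 6290) = √(-53018) = 7*I*√1082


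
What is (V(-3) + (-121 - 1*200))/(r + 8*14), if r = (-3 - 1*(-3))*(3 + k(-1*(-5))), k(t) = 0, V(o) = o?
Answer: -81/28 ≈ -2.8929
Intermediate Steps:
r = 0 (r = (-3 - 1*(-3))*(3 + 0) = (-3 + 3)*3 = 0*3 = 0)
(V(-3) + (-121 - 1*200))/(r + 8*14) = (-3 + (-121 - 1*200))/(0 + 8*14) = (-3 + (-121 - 200))/(0 + 112) = (-3 - 321)/112 = -324*1/112 = -81/28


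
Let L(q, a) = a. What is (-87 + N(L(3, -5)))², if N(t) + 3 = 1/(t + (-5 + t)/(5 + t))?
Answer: 8100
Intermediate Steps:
N(t) = -3 + 1/(t + (-5 + t)/(5 + t))
(-87 + N(L(3, -5)))² = (-87 + (20 - 17*(-5) - 3*(-5)²)/(-5 + (-5)² + 6*(-5)))² = (-87 + (20 + 85 - 3*25)/(-5 + 25 - 30))² = (-87 + (20 + 85 - 75)/(-10))² = (-87 - ⅒*30)² = (-87 - 3)² = (-90)² = 8100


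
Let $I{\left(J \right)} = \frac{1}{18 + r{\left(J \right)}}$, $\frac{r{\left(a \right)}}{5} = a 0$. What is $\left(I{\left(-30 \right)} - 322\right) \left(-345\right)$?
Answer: $\frac{666425}{6} \approx 1.1107 \cdot 10^{5}$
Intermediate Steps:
$r{\left(a \right)} = 0$ ($r{\left(a \right)} = 5 a 0 = 5 \cdot 0 = 0$)
$I{\left(J \right)} = \frac{1}{18}$ ($I{\left(J \right)} = \frac{1}{18 + 0} = \frac{1}{18}$)
$\left(I{\left(-30 \right)} - 322\right) \left(-345\right) = \left(\frac{1}{18} - 322\right) \left(-345\right) = \left(- \frac{5795}{18}\right) \left(-345\right) = \frac{666425}{6}$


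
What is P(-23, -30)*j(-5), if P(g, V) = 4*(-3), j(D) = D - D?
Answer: 0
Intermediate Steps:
j(D) = 0
P(g, V) = -12
P(-23, -30)*j(-5) = -12*0 = 0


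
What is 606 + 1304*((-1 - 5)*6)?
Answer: -46338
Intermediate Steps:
606 + 1304*((-1 - 5)*6) = 606 + 1304*(-6*6) = 606 + 1304*(-36) = 606 - 46944 = -46338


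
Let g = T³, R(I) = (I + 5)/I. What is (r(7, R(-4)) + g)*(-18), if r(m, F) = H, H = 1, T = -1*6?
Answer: 3870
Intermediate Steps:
R(I) = (5 + I)/I
T = -6
r(m, F) = 1
g = -216 (g = (-6)³ = -216)
(r(7, R(-4)) + g)*(-18) = (1 - 216)*(-18) = -215*(-18) = 3870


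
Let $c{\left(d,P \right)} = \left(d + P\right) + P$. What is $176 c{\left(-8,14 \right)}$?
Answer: $3520$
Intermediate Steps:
$c{\left(d,P \right)} = d + 2 P$ ($c{\left(d,P \right)} = \left(P + d\right) + P = d + 2 P$)
$176 c{\left(-8,14 \right)} = 176 \left(-8 + 2 \cdot 14\right) = 176 \left(-8 + 28\right) = 176 \cdot 20 = 3520$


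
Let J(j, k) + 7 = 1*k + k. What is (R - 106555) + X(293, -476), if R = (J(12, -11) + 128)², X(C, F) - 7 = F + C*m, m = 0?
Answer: -97223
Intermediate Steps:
J(j, k) = -7 + 2*k (J(j, k) = -7 + (1*k + k) = -7 + (k + k) = -7 + 2*k)
X(C, F) = 7 + F (X(C, F) = 7 + (F + C*0) = 7 + (F + 0) = 7 + F)
R = 9801 (R = ((-7 + 2*(-11)) + 128)² = ((-7 - 22) + 128)² = (-29 + 128)² = 99² = 9801)
(R - 106555) + X(293, -476) = (9801 - 106555) + (7 - 476) = -96754 - 469 = -97223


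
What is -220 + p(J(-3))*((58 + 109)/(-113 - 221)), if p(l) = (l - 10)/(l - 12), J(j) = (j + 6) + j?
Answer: -2645/12 ≈ -220.42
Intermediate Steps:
J(j) = 6 + 2*j (J(j) = (6 + j) + j = 6 + 2*j)
p(l) = (-10 + l)/(-12 + l)
-220 + p(J(-3))*((58 + 109)/(-113 - 221)) = -220 + ((-10 + (6 + 2*(-3)))/(-12 + (6 + 2*(-3))))*((58 + 109)/(-113 - 221)) = -220 + ((-10 + (6 - 6))/(-12 + (6 - 6)))*(167/(-334)) = -220 + ((-10 + 0)/(-12 + 0))*(167*(-1/334)) = -220 + (-10/(-12))*(-½) = -220 - 1/12*(-10)*(-½) = -220 + (⅚)*(-½) = -220 - 5/12 = -2645/12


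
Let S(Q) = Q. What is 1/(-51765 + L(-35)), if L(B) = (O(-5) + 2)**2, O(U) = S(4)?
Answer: -1/51729 ≈ -1.9332e-5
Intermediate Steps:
O(U) = 4
L(B) = 36 (L(B) = (4 + 2)**2 = 6**2 = 36)
1/(-51765 + L(-35)) = 1/(-51765 + 36) = 1/(-51729) = -1/51729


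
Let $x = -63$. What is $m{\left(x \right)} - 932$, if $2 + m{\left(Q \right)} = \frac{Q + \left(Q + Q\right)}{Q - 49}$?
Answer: $- \frac{14917}{16} \approx -932.31$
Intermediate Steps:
$m{\left(Q \right)} = -2 + \frac{3 Q}{-49 + Q}$ ($m{\left(Q \right)} = -2 + \frac{Q + \left(Q + Q\right)}{Q - 49} = -2 + \frac{Q + 2 Q}{-49 + Q} = -2 + \frac{3 Q}{-49 + Q}$)
$m{\left(x \right)} - 932 = \frac{98 - 63}{-49 - 63} - 932 = \frac{1}{-112} \cdot 35 - 932 = \left(- \frac{1}{112}\right) 35 - 932 = - \frac{5}{16} - 932 = - \frac{14917}{16}$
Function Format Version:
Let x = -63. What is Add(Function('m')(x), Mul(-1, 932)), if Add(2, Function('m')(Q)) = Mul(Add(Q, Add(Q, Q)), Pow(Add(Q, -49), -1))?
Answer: Rational(-14917, 16) ≈ -932.31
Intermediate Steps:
Function('m')(Q) = Add(-2, Mul(3, Q, Pow(Add(-49, Q), -1))) (Function('m')(Q) = Add(-2, Mul(Add(Q, Add(Q, Q)), Pow(Add(Q, -49), -1))) = Add(-2, Mul(Add(Q, Mul(2, Q)), Pow(Add(-49, Q), -1))) = Add(-2, Mul(Mul(3, Q), Pow(Add(-49, Q), -1))) = Add(-2, Mul(3, Q, Pow(Add(-49, Q), -1))))
Add(Function('m')(x), Mul(-1, 932)) = Add(Mul(Pow(Add(-49, -63), -1), Add(98, -63)), Mul(-1, 932)) = Add(Mul(Pow(-112, -1), 35), -932) = Add(Mul(Rational(-1, 112), 35), -932) = Add(Rational(-5, 16), -932) = Rational(-14917, 16)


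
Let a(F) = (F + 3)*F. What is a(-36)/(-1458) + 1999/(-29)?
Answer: -54611/783 ≈ -69.746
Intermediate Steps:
a(F) = F*(3 + F) (a(F) = (3 + F)*F = F*(3 + F))
a(-36)/(-1458) + 1999/(-29) = -36*(3 - 36)/(-1458) + 1999/(-29) = -36*(-33)*(-1/1458) + 1999*(-1/29) = 1188*(-1/1458) - 1999/29 = -22/27 - 1999/29 = -54611/783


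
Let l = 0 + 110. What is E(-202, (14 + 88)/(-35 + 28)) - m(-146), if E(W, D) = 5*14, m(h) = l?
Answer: -40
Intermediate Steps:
l = 110
m(h) = 110
E(W, D) = 70
E(-202, (14 + 88)/(-35 + 28)) - m(-146) = 70 - 1*110 = 70 - 110 = -40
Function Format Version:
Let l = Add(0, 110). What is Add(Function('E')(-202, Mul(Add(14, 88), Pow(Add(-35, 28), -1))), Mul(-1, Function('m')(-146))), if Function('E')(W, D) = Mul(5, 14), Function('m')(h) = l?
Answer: -40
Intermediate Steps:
l = 110
Function('m')(h) = 110
Function('E')(W, D) = 70
Add(Function('E')(-202, Mul(Add(14, 88), Pow(Add(-35, 28), -1))), Mul(-1, Function('m')(-146))) = Add(70, Mul(-1, 110)) = Add(70, -110) = -40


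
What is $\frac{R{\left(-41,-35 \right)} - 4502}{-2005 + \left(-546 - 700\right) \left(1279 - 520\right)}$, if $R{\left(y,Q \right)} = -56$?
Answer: $\frac{4558}{947719} \approx 0.0048094$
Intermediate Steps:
$\frac{R{\left(-41,-35 \right)} - 4502}{-2005 + \left(-546 - 700\right) \left(1279 - 520\right)} = \frac{-56 - 4502}{-2005 + \left(-546 - 700\right) \left(1279 - 520\right)} = - \frac{4558}{-2005 - 945714} = - \frac{4558}{-947719} = \left(-4558\right) \left(- \frac{1}{947719}\right) = \frac{4558}{947719}$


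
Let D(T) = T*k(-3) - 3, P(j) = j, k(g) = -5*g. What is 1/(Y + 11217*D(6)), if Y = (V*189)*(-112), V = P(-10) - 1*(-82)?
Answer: -1/548217 ≈ -1.8241e-6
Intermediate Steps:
V = 72 (V = -10 - 1*(-82) = -10 + 82 = 72)
D(T) = -3 + 15*T (D(T) = T*(-5*(-3)) - 3 = T*15 - 3 = 15*T - 3 = -3 + 15*T)
Y = -1524096 (Y = (72*189)*(-112) = 13608*(-112) = -1524096)
1/(Y + 11217*D(6)) = 1/(-1524096 + 11217*(-3 + 15*6)) = 1/(-1524096 + 11217*(-3 + 90)) = 1/(-1524096 + 11217*87) = 1/(-1524096 + 975879) = 1/(-548217) = -1/548217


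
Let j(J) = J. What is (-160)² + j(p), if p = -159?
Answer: 25441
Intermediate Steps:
(-160)² + j(p) = (-160)² - 159 = 25600 - 159 = 25441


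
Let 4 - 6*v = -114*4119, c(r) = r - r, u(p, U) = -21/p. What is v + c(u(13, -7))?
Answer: 234785/3 ≈ 78262.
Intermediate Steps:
c(r) = 0
v = 234785/3 (v = 2/3 - (-19)*4119 = 2/3 - 1/6*(-469566) = 2/3 + 78261 = 234785/3 ≈ 78262.)
v + c(u(13, -7)) = 234785/3 + 0 = 234785/3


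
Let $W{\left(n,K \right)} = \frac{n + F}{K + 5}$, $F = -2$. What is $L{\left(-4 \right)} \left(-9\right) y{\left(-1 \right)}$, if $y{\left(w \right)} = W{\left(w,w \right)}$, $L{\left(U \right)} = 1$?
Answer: $\frac{27}{4} \approx 6.75$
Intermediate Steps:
$W{\left(n,K \right)} = \frac{-2 + n}{5 + K}$ ($W{\left(n,K \right)} = \frac{n - 2}{K + 5} = \frac{-2 + n}{5 + K}$)
$y{\left(w \right)} = \frac{-2 + w}{5 + w}$
$L{\left(-4 \right)} \left(-9\right) y{\left(-1 \right)} = 1 \left(-9\right) \frac{-2 - 1}{5 - 1} = - 9 \cdot \frac{1}{4} \left(-3\right) = \left(-9\right) \left(- \frac{3}{4}\right) = \frac{27}{4}$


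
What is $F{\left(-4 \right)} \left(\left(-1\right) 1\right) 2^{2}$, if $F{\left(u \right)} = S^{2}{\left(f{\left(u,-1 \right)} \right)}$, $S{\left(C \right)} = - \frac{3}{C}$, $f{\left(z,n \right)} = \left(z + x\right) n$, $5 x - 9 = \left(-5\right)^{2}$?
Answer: $- \frac{225}{49} \approx -4.5918$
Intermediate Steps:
$x = \frac{34}{5}$ ($x = \frac{9}{5} + \frac{\left(-5\right)^{2}}{5} = \frac{9}{5} + \frac{1}{5} \cdot 25 = \frac{9}{5} + 5 = \frac{34}{5} \approx 6.8$)
$f{\left(z,n \right)} = n \left(\frac{34}{5} + z\right)$ ($f{\left(z,n \right)} = \left(z + \frac{34}{5}\right) n = \left(\frac{34}{5} + z\right) n = n \left(\frac{34}{5} + z\right)$)
$F{\left(u \right)} = \frac{9}{\left(- \frac{34}{5} - u\right)^{2}}$ ($F{\left(u \right)} = \left(- \frac{3}{\frac{1}{5} \left(-1\right) \left(34 + 5 u\right)}\right)^{2} = \left(- \frac{3}{- \frac{34}{5} - u}\right)^{2} = \frac{9}{\left(- \frac{34}{5} - u\right)^{2}}$)
$F{\left(-4 \right)} \left(\left(-1\right) 1\right) 2^{2} = \frac{225}{\left(34 + 5 \left(-4\right)\right)^{2}} \left(\left(-1\right) 1\right) 2^{2} = \frac{225}{\left(34 - 20\right)^{2}} \left(-1\right) 4 = \frac{225}{196} \left(-1\right) 4 = \left(- \frac{225}{196}\right) 4 = - \frac{225}{49}$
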